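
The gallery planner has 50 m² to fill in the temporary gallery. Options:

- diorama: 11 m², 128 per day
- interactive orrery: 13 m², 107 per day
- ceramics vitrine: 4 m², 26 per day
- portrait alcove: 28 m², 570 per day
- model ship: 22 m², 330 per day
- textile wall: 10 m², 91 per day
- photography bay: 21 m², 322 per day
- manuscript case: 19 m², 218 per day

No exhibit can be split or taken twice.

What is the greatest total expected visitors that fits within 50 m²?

Greedy by ratio would take portrait alcove + photography bay: 49 m² used, total 892.
Replace photography bay with model ship: the trade gains 8 net, giving 900 at 50 m².

900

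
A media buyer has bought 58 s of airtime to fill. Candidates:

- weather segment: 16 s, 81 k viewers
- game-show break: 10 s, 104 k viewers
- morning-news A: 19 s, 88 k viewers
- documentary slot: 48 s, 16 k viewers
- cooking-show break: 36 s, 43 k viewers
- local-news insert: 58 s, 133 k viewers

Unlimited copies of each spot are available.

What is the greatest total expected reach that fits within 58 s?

520

5×game-show break uses 50 of the 58 s and totals 520.
Every other selection either busts 58 s or fails to beat 520.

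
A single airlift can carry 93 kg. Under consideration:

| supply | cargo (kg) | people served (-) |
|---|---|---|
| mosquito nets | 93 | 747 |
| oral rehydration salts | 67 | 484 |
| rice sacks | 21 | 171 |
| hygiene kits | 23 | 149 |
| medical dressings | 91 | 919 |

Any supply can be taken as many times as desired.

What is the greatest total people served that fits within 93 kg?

919

The ratio ordering already packs tightly: medical dressings, 91 kg, 919.
Nothing else within 93 kg beats 919.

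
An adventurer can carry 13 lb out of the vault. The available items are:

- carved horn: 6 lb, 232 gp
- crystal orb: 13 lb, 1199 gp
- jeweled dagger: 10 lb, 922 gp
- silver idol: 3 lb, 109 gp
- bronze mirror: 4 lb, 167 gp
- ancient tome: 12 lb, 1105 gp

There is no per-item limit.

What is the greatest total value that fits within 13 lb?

1199

The ratio ordering already packs tightly: crystal orb, 13 lb, 1199.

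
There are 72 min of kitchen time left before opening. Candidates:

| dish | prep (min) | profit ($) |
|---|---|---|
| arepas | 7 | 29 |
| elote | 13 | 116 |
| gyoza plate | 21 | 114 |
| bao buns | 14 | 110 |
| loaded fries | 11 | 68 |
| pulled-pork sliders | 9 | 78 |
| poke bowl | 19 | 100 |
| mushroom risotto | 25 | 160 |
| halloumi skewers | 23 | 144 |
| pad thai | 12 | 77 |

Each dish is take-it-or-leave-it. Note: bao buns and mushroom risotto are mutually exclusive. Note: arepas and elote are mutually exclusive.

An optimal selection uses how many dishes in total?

5

Optimal total is 525.
elote + bao buns + pulled-pork sliders + halloumi skewers + pad thai hits 525 at 71 min.
All optima have 5 dishes.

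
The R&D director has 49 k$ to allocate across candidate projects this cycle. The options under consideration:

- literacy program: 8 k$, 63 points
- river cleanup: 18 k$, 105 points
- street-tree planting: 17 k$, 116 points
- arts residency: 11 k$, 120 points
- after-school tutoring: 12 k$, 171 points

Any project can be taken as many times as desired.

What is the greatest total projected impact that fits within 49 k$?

Taking 4×after-school tutoring: 48 k$ used, 684 in projected impact.

684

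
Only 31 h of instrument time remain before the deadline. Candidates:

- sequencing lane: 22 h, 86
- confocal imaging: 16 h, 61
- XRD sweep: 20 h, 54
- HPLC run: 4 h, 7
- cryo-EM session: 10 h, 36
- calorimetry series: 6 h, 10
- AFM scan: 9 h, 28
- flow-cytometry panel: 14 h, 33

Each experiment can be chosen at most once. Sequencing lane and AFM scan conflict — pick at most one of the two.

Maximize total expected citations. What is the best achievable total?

104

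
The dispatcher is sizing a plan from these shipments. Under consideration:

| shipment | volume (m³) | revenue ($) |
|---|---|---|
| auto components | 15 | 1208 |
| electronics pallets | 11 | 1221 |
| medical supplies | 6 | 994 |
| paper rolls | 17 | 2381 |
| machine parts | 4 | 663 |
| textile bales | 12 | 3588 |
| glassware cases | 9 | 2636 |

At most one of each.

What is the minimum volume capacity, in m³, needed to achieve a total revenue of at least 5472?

21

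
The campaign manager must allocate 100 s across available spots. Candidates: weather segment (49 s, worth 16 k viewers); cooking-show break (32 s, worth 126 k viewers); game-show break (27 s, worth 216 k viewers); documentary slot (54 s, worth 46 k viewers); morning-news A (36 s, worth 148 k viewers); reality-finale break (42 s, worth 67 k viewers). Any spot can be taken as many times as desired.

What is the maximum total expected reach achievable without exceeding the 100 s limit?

648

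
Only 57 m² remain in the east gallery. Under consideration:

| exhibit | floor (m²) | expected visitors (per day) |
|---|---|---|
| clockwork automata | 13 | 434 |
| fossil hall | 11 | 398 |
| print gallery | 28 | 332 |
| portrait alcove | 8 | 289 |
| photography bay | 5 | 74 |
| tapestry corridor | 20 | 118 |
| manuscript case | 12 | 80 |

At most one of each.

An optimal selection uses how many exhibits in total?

Optimal total is 1313.
One optimal bundle: clockwork automata + fossil hall + portrait alcove + photography bay + tapestry corridor (57 m²).
All optima have 5 exhibits.

5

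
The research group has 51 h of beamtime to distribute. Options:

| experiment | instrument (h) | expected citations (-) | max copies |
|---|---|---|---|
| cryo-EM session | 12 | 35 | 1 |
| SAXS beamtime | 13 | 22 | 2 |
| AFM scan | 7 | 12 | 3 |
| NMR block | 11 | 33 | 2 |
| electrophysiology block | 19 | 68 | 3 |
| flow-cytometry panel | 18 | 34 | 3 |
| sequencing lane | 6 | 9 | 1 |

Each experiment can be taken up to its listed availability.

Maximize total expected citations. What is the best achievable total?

171

Taking the top-ratio experiments first gives NMR block + 2×electrophysiology block for 169 (49 h).
The 11 h tied up in NMR block is better spent on cryo-EM session — total rises to 171 (50 h).
Every other selection either busts 51 h or exceeds an availability limit or fails to beat 171.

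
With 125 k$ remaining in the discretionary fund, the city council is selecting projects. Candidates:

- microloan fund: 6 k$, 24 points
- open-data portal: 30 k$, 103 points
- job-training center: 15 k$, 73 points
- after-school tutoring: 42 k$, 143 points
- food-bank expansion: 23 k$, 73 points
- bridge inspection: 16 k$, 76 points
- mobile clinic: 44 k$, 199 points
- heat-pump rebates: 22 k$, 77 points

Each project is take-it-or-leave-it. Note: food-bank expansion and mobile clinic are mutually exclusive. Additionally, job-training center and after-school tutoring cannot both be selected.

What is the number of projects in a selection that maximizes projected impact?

4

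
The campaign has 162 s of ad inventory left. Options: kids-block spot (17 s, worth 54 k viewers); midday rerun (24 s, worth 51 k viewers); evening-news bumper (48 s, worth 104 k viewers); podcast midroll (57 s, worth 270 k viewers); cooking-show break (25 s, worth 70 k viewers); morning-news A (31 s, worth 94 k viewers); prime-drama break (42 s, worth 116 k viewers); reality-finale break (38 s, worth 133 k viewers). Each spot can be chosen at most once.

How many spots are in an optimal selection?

The maximum expected reach within 162 s is 589.
One optimal bundle: podcast midroll + cooking-show break + prime-drama break + reality-finale break (162 s).
Every optimal selection uses 4 spots.

4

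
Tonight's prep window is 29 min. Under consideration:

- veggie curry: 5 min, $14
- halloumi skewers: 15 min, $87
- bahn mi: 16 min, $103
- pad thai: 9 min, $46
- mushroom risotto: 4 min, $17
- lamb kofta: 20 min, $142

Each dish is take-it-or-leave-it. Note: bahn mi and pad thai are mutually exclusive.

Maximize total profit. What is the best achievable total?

Best packing: pad thai + lamb kofta — 29 min, 188 total.
An exhaustive check of the 64 subsets confirms 188.

188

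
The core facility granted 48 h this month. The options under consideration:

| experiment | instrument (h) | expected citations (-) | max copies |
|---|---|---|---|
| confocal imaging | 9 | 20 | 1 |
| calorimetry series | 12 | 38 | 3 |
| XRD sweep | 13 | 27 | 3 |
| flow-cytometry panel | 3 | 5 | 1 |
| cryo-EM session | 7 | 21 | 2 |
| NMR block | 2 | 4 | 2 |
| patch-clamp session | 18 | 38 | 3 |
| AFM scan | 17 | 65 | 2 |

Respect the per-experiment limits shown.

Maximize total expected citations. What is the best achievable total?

Calorimetry series + NMR block + 2×AFM scan uses 48 of the 48 h and totals 172.
Nothing else within 48 h beats 172.

172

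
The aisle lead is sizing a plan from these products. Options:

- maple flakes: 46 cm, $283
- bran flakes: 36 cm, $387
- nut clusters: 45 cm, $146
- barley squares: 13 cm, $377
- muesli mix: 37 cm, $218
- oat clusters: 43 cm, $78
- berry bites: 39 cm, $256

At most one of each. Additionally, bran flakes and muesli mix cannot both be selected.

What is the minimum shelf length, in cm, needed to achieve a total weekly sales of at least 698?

49

Minimise cm subject to total weekly sales ≥ 698.
bran flakes + barley squares reaches 764 using 49 cm.
Below 49 cm the best achievable stays under 698.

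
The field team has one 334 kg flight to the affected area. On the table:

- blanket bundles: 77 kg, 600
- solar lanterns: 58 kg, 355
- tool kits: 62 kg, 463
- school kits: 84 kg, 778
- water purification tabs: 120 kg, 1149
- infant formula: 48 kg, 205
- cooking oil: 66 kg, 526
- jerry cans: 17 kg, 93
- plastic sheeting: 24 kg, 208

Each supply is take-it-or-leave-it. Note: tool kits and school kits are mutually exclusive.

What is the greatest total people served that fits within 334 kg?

2828

Taking the top-ratio supplies first gives school kits + water purification tabs + cooking oil + jerry cans + plastic sheeting for 2754 (311 kg).
The 66 kg tied up in cooking oil is better spent on blanket bundles — total rises to 2828 (322 kg).
Next best is solar lanterns + school kits + water purification tabs + cooking oil at 2808 (328 kg) — short by 20.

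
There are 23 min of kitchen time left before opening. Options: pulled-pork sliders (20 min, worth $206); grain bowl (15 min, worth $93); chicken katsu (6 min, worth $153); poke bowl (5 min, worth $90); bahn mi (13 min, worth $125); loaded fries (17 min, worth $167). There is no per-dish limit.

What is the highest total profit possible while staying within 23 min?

Ranking by ratio (profit/min): chicken katsu 25.50, poke bowl 18.00, pulled-pork sliders 10.30, loaded fries 9.82.
Best packing: 3×chicken katsu + poke bowl — 23 min, 549 total.
Nothing else within 23 min beats 549.

549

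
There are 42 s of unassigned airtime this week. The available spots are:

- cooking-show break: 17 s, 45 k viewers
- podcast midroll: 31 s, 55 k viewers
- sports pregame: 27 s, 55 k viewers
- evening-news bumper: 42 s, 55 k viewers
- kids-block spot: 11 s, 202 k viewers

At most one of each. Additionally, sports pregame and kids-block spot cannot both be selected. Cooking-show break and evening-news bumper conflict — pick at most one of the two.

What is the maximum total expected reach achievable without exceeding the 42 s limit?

257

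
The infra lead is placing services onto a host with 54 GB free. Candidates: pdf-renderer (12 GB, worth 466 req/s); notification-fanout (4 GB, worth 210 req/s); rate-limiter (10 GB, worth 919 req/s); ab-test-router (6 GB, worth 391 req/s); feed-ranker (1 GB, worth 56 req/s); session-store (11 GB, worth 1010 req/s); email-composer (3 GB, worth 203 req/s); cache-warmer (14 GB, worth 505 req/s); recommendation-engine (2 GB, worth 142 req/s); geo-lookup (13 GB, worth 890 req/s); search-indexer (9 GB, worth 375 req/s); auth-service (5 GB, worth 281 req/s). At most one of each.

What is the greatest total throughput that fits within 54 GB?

A density-first pass picks rate-limiter + ab-test-router + feed-ranker + session-store + email-composer + recommendation-engine + geo-lookup + auth-service — 3892 at 51 GB.
Dropping feed-ranker frees 1 GB; slotting in notification-fanout (4 GB) lifts the total to 4046 at 54 GB.

4046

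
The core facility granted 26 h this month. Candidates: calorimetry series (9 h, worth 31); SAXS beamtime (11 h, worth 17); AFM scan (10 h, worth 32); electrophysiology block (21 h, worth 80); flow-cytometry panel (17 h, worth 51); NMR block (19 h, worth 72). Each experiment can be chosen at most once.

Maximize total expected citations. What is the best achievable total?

Density check — electrophysiology block 3.81, NMR block 3.79, calorimetry series 3.44 are the best per h.
A density-first pass picks electrophysiology block — 80 at 21 h.
The 21 h tied up in electrophysiology block is better spent on calorimetry series + flow-cytometry panel — total rises to 82 (26 h).
Nothing else within 26 h beats 82.

82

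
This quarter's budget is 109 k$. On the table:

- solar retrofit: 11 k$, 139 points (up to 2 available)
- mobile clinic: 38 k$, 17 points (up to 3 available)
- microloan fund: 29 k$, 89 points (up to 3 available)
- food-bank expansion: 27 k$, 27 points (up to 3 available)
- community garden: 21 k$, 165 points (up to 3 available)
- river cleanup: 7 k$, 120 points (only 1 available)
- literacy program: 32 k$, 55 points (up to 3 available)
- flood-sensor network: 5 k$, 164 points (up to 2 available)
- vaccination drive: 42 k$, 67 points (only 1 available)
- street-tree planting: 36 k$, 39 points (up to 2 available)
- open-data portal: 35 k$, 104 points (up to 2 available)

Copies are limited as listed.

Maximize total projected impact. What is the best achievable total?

1221

Taking 2×solar retrofit + 3×community garden + river cleanup + 2×flood-sensor network: 102 k$ used, 1221 in projected impact.
That's the maximum — no swap from here does better than 1221.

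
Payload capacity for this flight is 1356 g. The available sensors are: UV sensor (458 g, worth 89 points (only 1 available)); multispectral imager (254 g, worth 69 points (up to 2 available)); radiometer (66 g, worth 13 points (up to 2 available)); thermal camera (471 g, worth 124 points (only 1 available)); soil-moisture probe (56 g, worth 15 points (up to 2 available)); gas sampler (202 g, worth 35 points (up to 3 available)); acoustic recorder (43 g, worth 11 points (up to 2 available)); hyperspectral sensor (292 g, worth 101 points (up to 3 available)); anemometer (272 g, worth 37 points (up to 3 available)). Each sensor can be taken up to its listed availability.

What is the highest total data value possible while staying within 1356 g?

Greedy by ratio would take multispectral imager + 2×soil-moisture probe + 2×acoustic recorder + 3×hyperspectral sensor: 1328 g used, total 424.
The 452 g tied up in multispectral imager and 2×soil-moisture probe and 2×acoustic recorder is better spent on thermal camera — total rises to 427 (1347 g).
The spare 9 g is too small for any remaining sensor, and no exchange beats 427.

427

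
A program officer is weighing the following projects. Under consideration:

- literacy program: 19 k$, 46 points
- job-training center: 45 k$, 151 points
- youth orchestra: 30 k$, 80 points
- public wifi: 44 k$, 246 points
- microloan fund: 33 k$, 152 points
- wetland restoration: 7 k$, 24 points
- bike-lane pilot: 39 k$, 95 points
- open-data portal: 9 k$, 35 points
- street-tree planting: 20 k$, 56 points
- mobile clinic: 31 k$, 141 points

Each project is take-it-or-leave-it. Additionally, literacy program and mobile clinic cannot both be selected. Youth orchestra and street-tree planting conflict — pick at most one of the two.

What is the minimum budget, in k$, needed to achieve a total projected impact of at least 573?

117

Need the lightest bundle worth ≥ 573.
Taking public wifi + microloan fund + open-data portal + mobile clinic gives 574 (≥ 573) for 117 k$.
Any bundle with less than 117 k$ falls short of 573.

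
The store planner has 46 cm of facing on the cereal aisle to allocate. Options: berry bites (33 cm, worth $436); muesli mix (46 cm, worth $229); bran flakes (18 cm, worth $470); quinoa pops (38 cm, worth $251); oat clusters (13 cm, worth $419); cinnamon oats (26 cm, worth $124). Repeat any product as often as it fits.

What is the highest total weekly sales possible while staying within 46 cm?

1308

The ratio heuristic lands on 3×oat clusters (1257) but leaves 7 cm idle.
Dropping oat clusters frees 13 cm; slotting in bran flakes (18 cm) lifts the total to 1308 at 44 cm.
No other feasible combination exceeds 1308.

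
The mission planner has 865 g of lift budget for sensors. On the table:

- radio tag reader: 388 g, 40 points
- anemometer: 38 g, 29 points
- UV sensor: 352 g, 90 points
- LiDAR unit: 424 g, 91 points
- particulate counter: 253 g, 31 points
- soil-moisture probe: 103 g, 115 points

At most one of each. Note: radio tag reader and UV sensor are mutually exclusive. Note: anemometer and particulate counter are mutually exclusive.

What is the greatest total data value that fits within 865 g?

237

Ranking by ratio (data value/g): soil-moisture probe 1.12, anemometer 0.76, UV sensor 0.26.
LiDAR unit + particulate counter + soil-moisture probe uses 780 of the 865 g and totals 237.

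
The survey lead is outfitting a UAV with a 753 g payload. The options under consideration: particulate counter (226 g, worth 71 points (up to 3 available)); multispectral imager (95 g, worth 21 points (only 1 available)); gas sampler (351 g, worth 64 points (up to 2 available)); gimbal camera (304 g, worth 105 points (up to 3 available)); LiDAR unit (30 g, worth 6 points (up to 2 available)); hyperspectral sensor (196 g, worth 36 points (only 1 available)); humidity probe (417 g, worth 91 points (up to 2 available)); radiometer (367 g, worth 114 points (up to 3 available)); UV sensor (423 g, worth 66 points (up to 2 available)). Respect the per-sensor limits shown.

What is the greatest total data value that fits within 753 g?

237

The ratio ordering already packs tightly: multispectral imager + 2×gimbal camera + LiDAR unit, 733 g, 237.
That's the maximum — no swap from here does better than 237.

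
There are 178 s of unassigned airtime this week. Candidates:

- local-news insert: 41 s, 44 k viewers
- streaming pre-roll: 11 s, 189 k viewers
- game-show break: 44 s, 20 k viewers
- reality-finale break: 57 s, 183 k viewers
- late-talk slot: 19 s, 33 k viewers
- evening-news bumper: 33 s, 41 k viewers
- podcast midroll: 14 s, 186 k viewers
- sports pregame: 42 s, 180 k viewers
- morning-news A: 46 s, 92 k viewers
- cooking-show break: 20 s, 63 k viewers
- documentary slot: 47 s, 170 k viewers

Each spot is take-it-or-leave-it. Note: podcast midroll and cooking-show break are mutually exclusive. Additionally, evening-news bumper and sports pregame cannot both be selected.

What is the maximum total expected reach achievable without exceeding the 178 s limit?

Ranking by ratio (expected reach/s): streaming pre-roll 17.18, podcast midroll 13.29, sports pregame 4.29, documentary slot 3.62.
Best packing: streaming pre-roll + reality-finale break + podcast midroll + sports pregame + documentary slot — 171 s, 908 total.
Runner-up streaming pre-roll + reality-finale break + podcast midroll + sports pregame + morning-news A tops out at 830.

908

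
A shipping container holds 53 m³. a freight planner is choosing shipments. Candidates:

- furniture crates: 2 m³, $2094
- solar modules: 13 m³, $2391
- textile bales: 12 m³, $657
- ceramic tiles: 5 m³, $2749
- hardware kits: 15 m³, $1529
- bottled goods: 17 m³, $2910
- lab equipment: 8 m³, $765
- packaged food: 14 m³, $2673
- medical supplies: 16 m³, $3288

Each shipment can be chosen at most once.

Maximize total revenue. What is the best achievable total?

13432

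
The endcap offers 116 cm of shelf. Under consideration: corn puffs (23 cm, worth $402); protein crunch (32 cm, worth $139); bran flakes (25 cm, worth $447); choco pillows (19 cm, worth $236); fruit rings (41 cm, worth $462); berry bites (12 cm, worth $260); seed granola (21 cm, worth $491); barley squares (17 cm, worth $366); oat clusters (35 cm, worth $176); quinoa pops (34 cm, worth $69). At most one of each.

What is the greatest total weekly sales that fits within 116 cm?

2026

Filling by ratio: corn puffs + bran flakes + berry bites + seed granola + barley squares for 1966, with 18 cm left unused.
Dropping corn puffs frees 23 cm; slotting in fruit rings (41 cm) lifts the total to 2026 at 116 cm.
That's the maximum — no swap from here does better than 2026.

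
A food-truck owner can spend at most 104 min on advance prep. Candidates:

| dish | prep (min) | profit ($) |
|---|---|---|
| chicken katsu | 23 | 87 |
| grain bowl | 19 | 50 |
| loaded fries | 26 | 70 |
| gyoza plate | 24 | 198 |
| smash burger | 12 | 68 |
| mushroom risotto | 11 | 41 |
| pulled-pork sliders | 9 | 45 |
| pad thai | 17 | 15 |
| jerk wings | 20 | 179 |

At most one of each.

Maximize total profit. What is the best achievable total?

618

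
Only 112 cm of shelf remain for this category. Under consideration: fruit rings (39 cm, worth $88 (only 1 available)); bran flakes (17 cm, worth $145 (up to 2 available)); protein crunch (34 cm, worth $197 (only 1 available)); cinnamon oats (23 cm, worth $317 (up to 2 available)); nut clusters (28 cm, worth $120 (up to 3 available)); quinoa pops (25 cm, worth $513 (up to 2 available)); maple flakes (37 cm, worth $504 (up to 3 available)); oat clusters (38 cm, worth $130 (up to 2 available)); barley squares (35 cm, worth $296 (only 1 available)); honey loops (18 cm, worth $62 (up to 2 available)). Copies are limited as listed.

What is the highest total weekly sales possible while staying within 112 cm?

1847

The ratio heuristic lands on 2×cinnamon oats + 2×quinoa pops (1660) but leaves 16 cm idle.
Replace cinnamon oats with maple flakes: the trade gains 187 net, giving 1847 at 110 cm.
Nothing else within 112 cm beats 1847.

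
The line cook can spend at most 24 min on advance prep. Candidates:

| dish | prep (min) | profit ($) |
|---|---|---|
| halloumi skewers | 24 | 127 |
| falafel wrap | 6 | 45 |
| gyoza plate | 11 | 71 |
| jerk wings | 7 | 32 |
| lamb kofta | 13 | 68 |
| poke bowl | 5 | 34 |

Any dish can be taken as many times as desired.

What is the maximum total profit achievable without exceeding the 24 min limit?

Taking 4×falafel wrap: 24 min used, 180 in profit.
Every other selection either busts 24 min or fails to beat 180.

180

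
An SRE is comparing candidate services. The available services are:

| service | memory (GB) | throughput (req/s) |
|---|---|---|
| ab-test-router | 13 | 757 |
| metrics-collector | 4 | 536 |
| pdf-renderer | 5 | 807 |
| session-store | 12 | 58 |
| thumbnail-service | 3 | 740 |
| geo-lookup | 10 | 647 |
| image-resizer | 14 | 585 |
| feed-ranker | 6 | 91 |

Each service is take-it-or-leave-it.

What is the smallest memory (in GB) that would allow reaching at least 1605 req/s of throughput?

12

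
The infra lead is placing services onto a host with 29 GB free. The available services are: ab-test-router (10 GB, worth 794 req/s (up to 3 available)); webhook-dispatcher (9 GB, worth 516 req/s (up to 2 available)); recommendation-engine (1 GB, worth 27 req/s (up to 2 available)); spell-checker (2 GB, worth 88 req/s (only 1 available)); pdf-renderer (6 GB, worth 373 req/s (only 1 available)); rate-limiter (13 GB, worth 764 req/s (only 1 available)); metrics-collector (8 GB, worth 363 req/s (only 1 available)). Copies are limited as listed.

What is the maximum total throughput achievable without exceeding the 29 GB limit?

A density-first pass picks 2×ab-test-router + recommendation-engine + spell-checker + pdf-renderer — 2076 at 29 GB.
The 9 GB tied up in recommendation-engine and spell-checker and pdf-renderer is better spent on webhook-dispatcher — total rises to 2104 (29 GB).
That's the maximum — no swap from here does better than 2104.

2104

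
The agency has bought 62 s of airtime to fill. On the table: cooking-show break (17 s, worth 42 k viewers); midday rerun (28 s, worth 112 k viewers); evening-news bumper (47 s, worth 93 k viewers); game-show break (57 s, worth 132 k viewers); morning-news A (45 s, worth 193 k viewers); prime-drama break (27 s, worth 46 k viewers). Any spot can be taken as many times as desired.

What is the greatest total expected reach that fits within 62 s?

235

Best packing: cooking-show break + morning-news A — 62 s, 235 total.
Every other selection either busts 62 s or fails to beat 235.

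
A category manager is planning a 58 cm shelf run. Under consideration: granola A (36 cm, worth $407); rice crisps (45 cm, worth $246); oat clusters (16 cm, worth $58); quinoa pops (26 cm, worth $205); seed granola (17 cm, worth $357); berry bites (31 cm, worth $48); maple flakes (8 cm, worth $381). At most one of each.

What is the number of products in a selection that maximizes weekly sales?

3

Best achievable weekly sales is 943.
quinoa pops + seed granola + maple flakes hits 943 at 51 cm.
Any selection reaching 943 contains exactly 3 products.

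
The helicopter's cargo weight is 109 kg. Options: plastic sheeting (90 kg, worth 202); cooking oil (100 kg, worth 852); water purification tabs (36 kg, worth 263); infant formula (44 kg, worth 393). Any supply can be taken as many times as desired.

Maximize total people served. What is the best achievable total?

852

The ratio heuristic lands on 2×infant formula (786) but leaves 21 kg idle.
Dropping 2×infant formula frees 88 kg; slotting in cooking oil (100 kg) lifts the total to 852 at 100 kg.
Every other selection either busts 109 kg or fails to beat 852.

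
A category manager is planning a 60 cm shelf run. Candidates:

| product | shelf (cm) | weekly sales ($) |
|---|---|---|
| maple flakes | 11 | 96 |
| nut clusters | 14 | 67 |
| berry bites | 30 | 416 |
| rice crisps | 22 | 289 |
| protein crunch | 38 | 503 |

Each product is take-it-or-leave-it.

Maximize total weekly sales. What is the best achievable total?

792

Taking the top-ratio products first gives berry bites + rice crisps for 705 (52 cm).
Replace berry bites with protein crunch: the trade gains 87 net, giving 792 at 60 cm.
Runner-up berry bites + rice crisps tops out at 705.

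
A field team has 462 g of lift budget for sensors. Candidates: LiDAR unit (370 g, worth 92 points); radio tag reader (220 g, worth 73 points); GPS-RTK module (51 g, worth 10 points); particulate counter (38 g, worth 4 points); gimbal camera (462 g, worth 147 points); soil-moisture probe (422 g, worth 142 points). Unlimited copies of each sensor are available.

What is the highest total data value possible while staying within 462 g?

147

Density check — soil-moisture probe 0.34, radio tag reader 0.33, gimbal camera 0.32, LiDAR unit 0.25 are the best per g.
The ratio heuristic lands on particulate counter + soil-moisture probe (146) but leaves 2 g idle.
Replace particulate counter and soil-moisture probe with gimbal camera: the trade gains 1 net, giving 147 at 462 g.
Nothing else within 462 g beats 147.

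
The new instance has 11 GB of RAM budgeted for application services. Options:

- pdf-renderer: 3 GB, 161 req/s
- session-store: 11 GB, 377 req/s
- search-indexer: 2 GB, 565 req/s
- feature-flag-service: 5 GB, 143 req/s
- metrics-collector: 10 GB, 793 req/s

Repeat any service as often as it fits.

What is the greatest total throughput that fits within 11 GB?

2825

5×search-indexer uses 10 of the 11 GB and totals 2825.
The spare 1 GB is too small for any remaining service, and no exchange beats 2825.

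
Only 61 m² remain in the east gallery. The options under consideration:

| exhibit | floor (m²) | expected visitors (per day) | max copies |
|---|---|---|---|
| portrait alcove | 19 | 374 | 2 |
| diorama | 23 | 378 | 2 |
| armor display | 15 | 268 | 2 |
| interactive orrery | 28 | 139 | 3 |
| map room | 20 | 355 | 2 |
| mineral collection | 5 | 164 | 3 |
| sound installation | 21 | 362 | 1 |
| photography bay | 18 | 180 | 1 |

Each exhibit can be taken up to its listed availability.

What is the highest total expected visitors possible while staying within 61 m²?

By expected visitors per m²: mineral collection 32.80, portrait alcove 19.68, armor display 17.87, map room 17.75 lead.
A density-first pass picks 2×portrait alcove + 3×mineral collection — 1240 at 53 m².
Dropping 2×portrait alcove frees 38 m²; slotting in 2×diorama (46 m²) lifts the total to 1248 at 61 m².

1248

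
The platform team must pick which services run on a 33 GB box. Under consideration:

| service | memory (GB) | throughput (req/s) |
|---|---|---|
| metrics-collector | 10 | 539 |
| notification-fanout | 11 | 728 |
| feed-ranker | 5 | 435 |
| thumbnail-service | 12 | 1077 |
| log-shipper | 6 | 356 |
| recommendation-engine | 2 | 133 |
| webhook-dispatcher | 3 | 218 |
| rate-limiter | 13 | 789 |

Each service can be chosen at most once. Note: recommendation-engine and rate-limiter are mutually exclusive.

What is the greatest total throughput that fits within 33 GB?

The ratio ordering already packs tightly: notification-fanout + feed-ranker + thumbnail-service + recommendation-engine + webhook-dispatcher, 33 GB, 2591.
Next best is feed-ranker + thumbnail-service + webhook-dispatcher + rate-limiter at 2519 (33 GB) — short by 72.

2591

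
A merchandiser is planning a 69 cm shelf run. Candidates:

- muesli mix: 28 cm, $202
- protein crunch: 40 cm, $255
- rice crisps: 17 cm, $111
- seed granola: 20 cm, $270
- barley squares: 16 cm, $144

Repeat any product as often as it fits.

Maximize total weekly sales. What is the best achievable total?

Density check — seed granola 13.50, barley squares 9.00, muesli mix 7.21 are the best per cm.
Taking 3×seed granola: 60 cm used, 810 in weekly sales.

810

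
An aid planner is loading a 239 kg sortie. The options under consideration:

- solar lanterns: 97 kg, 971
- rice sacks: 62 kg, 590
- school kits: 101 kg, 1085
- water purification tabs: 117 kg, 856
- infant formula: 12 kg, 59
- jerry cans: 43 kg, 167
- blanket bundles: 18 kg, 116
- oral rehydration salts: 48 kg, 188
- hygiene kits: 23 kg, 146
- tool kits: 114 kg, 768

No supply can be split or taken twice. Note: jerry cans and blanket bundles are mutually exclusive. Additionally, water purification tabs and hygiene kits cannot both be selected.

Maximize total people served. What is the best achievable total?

2318

Solar lanterns + school kits + blanket bundles + hygiene kits uses 239 of the 239 kg and totals 2318.
Nothing else feasible within 239 kg beats 2318.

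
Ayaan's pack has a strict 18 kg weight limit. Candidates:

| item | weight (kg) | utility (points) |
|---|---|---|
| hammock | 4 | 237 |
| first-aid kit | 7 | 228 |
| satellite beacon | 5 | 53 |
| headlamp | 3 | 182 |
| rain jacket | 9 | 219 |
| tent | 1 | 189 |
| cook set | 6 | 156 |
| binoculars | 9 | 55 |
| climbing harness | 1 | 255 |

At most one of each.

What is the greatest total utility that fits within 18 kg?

1091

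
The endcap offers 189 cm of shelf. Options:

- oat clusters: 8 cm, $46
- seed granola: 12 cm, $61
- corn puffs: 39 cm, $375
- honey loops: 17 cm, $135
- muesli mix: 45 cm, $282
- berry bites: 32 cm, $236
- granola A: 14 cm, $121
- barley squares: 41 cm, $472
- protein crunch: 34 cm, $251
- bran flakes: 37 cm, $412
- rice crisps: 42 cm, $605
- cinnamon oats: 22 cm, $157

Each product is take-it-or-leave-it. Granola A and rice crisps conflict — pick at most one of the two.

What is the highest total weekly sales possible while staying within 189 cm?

Density check — rice crisps 14.40, barley squares 11.51, bran flakes 11.14, corn puffs 9.62 are the best per cm.
Best packing: oat clusters + corn puffs + barley squares + bran flakes + rice crisps + cinnamon oats — 189 cm, 2067 total.

2067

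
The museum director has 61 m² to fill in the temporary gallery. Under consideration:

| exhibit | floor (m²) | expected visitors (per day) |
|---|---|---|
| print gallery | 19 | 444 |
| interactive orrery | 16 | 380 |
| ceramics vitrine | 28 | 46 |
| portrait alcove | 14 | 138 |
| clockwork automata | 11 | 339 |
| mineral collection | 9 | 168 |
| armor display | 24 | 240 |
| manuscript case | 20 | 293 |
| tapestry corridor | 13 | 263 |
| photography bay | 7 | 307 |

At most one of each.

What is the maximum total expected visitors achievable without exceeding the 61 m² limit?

A density-first pass picks print gallery + interactive orrery + clockwork automata + photography bay — 1470 at 53 m².
The 16 m² tied up in interactive orrery is better spent on mineral collection + tapestry corridor — total rises to 1521 (59 m²).

1521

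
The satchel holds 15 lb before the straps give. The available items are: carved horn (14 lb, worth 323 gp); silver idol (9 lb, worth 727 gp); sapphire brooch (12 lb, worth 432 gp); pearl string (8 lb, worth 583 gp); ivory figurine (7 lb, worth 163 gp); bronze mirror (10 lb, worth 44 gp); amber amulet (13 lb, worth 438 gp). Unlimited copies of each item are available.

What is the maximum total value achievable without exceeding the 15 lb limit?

746

A density-first pass picks silver idol — 727 at 9 lb.
Dropping silver idol frees 9 lb; slotting in pearl string + ivory figurine (15 lb) lifts the total to 746 at 15 lb.
Every other selection either busts 15 lb or fails to beat 746.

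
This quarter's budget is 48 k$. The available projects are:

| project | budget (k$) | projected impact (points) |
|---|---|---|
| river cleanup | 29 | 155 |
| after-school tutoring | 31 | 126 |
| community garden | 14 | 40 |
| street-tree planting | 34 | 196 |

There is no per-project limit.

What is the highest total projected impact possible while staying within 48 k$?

Community garden + street-tree planting uses 48 of the 48 k$ and totals 236.
Nothing else within 48 k$ beats 236.

236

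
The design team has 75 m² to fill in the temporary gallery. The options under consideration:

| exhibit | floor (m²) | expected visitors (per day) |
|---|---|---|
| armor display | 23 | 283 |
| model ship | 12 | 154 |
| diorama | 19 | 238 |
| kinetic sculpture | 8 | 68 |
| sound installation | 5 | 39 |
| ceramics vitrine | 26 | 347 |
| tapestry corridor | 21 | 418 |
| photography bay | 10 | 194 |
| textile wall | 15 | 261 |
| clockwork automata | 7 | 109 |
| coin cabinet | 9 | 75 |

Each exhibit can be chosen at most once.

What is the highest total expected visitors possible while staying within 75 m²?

1220

Density check — tapestry corridor 19.90, photography bay 19.40, textile wall 17.40 are the best per m².
A density-first pass picks model ship + kinetic sculpture + tapestry corridor + photography bay + textile wall + clockwork automata — 1204 at 73 m².
The 27 m² tied up in model ship and kinetic sculpture and clockwork automata is better spent on ceramics vitrine — total rises to 1220 (72 m²).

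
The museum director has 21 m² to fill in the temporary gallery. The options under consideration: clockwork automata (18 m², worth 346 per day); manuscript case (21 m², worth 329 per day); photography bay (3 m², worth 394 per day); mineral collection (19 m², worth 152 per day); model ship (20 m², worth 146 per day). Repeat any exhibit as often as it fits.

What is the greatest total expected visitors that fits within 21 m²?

2758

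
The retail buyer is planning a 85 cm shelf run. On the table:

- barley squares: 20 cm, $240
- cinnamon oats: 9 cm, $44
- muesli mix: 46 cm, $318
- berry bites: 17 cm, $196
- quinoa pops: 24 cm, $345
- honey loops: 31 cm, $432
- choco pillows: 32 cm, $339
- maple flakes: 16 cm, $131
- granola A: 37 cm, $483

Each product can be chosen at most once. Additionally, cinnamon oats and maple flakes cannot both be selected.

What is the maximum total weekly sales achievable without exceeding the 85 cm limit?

Taking the top-ratio products first gives barley squares + cinnamon oats + quinoa pops + honey loops for 1061 (84 cm).
A better packing is berry bites + honey loops + granola A: 85 cm, total 1111.

1111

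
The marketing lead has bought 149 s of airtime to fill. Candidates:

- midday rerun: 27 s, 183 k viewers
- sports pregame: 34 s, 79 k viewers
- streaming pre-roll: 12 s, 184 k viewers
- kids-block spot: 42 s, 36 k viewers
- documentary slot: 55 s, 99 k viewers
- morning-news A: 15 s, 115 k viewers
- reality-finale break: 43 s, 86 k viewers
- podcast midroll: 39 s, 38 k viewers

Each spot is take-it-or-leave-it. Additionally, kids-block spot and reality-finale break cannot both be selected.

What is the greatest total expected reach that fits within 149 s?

660

The ratio heuristic lands on midday rerun + sports pregame + streaming pre-roll + morning-news A + reality-finale break (647) but leaves 18 s idle.
Replace reality-finale break with documentary slot: the trade gains 13 net, giving 660 at 143 s.
Every other selection either busts 149 s or breaks a pairing rule or fails to beat 660.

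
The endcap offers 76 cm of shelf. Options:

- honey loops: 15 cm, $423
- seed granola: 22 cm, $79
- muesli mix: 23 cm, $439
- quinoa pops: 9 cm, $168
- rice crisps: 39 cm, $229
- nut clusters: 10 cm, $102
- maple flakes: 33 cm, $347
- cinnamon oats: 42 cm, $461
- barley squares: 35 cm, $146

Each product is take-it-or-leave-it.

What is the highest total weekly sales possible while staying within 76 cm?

1209

Ranking by ratio (weekly sales/cm): honey loops 28.20, muesli mix 19.09, quinoa pops 18.67.
The ratio heuristic lands on honey loops + muesli mix + quinoa pops + nut clusters (1132) but leaves 19 cm idle.
Replace quinoa pops and nut clusters with maple flakes: the trade gains 77 net, giving 1209 at 71 cm.
Nothing else within 76 cm beats 1209.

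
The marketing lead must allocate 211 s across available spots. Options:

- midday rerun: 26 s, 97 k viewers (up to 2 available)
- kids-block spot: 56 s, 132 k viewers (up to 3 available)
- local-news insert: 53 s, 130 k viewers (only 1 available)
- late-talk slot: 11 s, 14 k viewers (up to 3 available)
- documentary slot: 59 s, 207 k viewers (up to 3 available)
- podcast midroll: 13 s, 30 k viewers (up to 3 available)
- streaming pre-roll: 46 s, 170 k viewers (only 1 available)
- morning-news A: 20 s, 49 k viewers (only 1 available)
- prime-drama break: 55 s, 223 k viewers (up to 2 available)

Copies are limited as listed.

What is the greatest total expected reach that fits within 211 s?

810

Best packing: 2×midday rerun + streaming pre-roll + 2×prime-drama break — 208 s, 810 total.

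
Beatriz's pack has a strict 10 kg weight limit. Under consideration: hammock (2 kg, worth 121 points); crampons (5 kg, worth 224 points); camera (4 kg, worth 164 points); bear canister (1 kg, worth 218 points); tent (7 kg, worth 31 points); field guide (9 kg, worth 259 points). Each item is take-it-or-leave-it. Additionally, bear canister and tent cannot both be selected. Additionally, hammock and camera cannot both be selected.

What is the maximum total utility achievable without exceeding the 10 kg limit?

606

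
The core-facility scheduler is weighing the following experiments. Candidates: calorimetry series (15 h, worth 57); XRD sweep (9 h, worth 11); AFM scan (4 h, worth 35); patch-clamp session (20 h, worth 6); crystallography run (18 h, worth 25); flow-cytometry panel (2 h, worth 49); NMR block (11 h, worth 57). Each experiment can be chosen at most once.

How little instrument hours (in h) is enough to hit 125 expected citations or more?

Minimise h subject to total expected citations ≥ 125.
AFM scan + flow-cytometry panel + NMR block reaches 141 using 17 h.
No combination under 17 h hits 125.

17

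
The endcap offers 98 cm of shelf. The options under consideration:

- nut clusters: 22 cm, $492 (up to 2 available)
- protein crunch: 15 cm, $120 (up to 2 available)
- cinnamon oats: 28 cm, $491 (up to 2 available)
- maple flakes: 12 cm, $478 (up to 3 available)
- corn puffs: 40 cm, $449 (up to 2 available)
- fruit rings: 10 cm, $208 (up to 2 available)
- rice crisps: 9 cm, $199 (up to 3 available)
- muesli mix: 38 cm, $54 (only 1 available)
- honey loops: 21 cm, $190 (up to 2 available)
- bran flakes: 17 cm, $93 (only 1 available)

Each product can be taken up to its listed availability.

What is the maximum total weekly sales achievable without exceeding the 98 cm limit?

Taking 2×nut clusters + 3×maple flakes + 2×rice crisps: 98 cm used, 2816 in weekly sales.
Nothing else within 98 cm beats 2816.

2816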